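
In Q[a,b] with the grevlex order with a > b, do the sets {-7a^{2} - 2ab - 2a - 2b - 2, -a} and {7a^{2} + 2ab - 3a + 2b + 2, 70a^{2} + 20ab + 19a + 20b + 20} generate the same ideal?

For a fixed monomial order, each ideal has a unique reduced Gröbner basis; comparing bases decides equality.
Buchberger on the first generating set:
f_1 = -7a^{2} - 2ab - 2a - 2b - 2, LT = a^{2}.
f_2 = -a, LT = a.

S(f_1,f_2): lcm = a^{2}. S = \tfrac{2}{7}ab + \tfrac{2}{7}a + \tfrac{2}{7}b + \tfrac{2}{7}.
  reduce S modulo (f_1, f_2):
  remainder \tfrac{2}{7}b + \tfrac{2}{7} ≠ 0; add g_3 = \tfrac{2}{7}b + \tfrac{2}{7} to the basis.

The other S-polynomials (S(f_1,g_3), S(f_2,g_3)) all reduce to 0 modulo the current basis, so we have a Gröbner basis.
Inter-reduce: drop elements whose leading term is divisible by another's, tail-reduce, and make monic.
Reduced Gröbner basis: {a, b + 1}.

Buchberger on the second generating set:
h_1 = 7a^{2} + 2ab - 3a + 2b + 2, LT = a^{2}.
h_2 = 70a^{2} + 20ab + 19a + 20b + 20, LT = a^{2}.

S(h_1,h_2): lcm = a^{2}. S = -\tfrac{7}{10}a.
  reduce S modulo (h_1, h_2):
  remainder -\tfrac{7}{10}a ≠ 0; add k_3 = -\tfrac{7}{10}a to the basis.

S(h_1,k_3): lcm = a^{2}. S = \tfrac{2}{7}ab - \tfrac{3}{7}a + \tfrac{2}{7}b + \tfrac{2}{7}.
  reduce S modulo (h_1, h_2, k_3):
  remainder \tfrac{2}{7}b + \tfrac{2}{7} ≠ 0; add k_4 = \tfrac{2}{7}b + \tfrac{2}{7} to the basis.

The other S-polynomials (S(h_2,k_3), S(h_1,k_4), S(h_2,k_4), S(k_3,k_4)) all reduce to 0 modulo the current basis, so we have a Gröbner basis.
Inter-reduce: drop elements whose leading term is divisible by another's, tail-reduce, and make monic.
Reduced Gröbner basis: {a, b + 1}.

Same reduced basis, so the two generating sets span the same ideal.

Yes, the ideals are equal.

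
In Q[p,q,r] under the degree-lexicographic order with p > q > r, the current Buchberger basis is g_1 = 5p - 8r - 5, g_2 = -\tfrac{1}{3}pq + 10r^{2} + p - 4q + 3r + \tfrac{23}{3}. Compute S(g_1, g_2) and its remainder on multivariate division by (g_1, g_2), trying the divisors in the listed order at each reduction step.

lcm(LM(g_1), LM(g_2)) = pq.
S = (lcm/LT(g_1))·g_1 − (lcm/LT(g_2))·g_2 = -\tfrac{8}{5}qr + 30r^{2} + 3p - 13q + 9r + 23.
Reduce S modulo (g_1, g_2) in that order:
  leading term qr: no divisor's leading term divides it; move -\tfrac{8}{5}qr to the remainder.
  leading term r^{2}: no divisor's leading term divides it; move 30r^{2} to the remainder.
  leading term p: subtract (\tfrac{3}{5})·g_1 from 3p - 13q + 9r + 23 → -13q + \tfrac{69}{5}r + 26
  leading term q: no divisor's leading term divides it; move -13q to the remainder.
  leading term r: no divisor's leading term divides it; move \tfrac{69}{5}r to the remainder.
  leading term 1: no divisor's leading term divides it; move 26 to the remainder.
The remainder -\tfrac{8}{5}qr + 30r^{2} - 13q + \tfrac{69}{5}r + 26 is nonzero, so it would be added as the next basis element.

S(g_1, g_2) = -\tfrac{8}{5}qr + 30r^{2} + 3p - 13q + 9r + 23; remainder on division = -\tfrac{8}{5}qr + 30r^{2} - 13q + \tfrac{69}{5}r + 26.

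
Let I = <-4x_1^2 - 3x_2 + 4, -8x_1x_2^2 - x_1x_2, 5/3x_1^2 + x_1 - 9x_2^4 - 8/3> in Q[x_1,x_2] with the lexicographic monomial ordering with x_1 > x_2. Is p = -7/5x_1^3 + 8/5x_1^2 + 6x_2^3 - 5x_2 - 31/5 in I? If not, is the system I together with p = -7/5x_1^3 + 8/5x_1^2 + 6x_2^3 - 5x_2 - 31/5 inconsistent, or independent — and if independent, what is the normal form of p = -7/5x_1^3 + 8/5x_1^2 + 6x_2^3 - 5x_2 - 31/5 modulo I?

First compute the reduced Gröbner basis of I by Buchberger's algorithm.
f_1 = -4x_1^2 - 3x_2 + 4, LT = x_1^2.
f_2 = -8x_1x_2^2 - x_1x_2, LT = x_1x_2^2.
f_3 = 5/3x_1^2 + x_1 - 9x_2^4 - 8/3, LT = x_1^2.

S(f_1,f_2): lcm = x_1^2x_2^2. S = -1/8x_1^2x_2 + 3/4x_2^3 - x_2^2.
  leading term x_1^2x_2: subtract (1/32x_2)·f_1 from -1/8x_1^2x_2 + 3/4x_2^3 - x_2^2 → 3/4x_2^3 - 29/32x_2^2 - 1/8x_2
  leading term x_2^3: no divisor's leading term divides it; move 3/4x_2^3 to the remainder.
  leading term x_2^2: no divisor's leading term divides it; move -29/32x_2^2 to the remainder.
  leading term x_2: no divisor's leading term divides it; move -1/8x_2 to the remainder.
  remainder 3/4x_2^3 - 29/32x_2^2 - 1/8x_2 ≠ 0; add h_4 = 3/4x_2^3 - 29/32x_2^2 - 1/8x_2 to the basis.

S(f_1,f_3): lcm = x_1^2. S = -3/5x_1 + 27/5x_2^4 + 3/4x_2 + 3/5.
  leading term x_1: no divisor's leading term divides it; move -3/5x_1 to the remainder.
  leading term x_2^4: subtract (36/5x_2)·h_4 from 27/5x_2^4 + 3/4x_2 + 3/5 → 261/40x_2^3 + 9/10x_2^2 + 3/4x_2 + 3/5
  leading term x_2^3: subtract (87/10)·h_4 from 261/40x_2^3 + 9/10x_2^2 + 3/4x_2 + 3/5 → 2811/320x_2^2 + 147/80x_2 + 3/5
  leading term x_2^2: no divisor's leading term divides it; move 2811/320x_2^2 to the remainder.
  leading term x_2: no divisor's leading term divides it; move 147/80x_2 to the remainder.
  leading term 1: no divisor's leading term divides it; move 3/5 to the remainder.
  remainder -3/5x_1 + 2811/320x_2^2 + 147/80x_2 + 3/5 ≠ 0; add h_5 = -3/5x_1 + 2811/320x_2^2 + 147/80x_2 + 3/5 to the basis.

S(f_2,f_3): lcm = x_1^2x_2^2. S = 1/8x_1^2x_2 - 3/5x_1x_2^2 + 27/5x_2^6 + 8/5x_2^2.
  leading term x_1^2x_2: subtract (-1/32x_2)·f_1 from 1/8x_1^2x_2 - 3/5x_1x_2^2 + 27/5x_2^6 + 8/5x_2^2 → -3/5x_1x_2^2 + 27/5x_2^6 + 241/160x_2^2 + 1/8x_2
  leading term x_1x_2^2: subtract (3/40)·f_2 from -3/5x_1x_2^2 + 27/5x_2^6 + 241/160x_2^2 + 1/8x_2 → 3/40x_1x_2 + 27/5x_2^6 + 241/160x_2^2 + 1/8x_2
  leading term x_1x_2: subtract (-1/8x_2)·h_5 from 3/40x_1x_2 + 27/5x_2^6 + 241/160x_2^2 + 1/8x_2 → 27/5x_2^6 + 2811/2560x_2^3 + 1111/640x_2^2 + 1/5x_2
  leading term x_2^6: subtract (36/5x_2^3)·h_4 from 27/5x_2^6 + 2811/2560x_2^3 + 1111/640x_2^2 + 1/5x_2 → 261/40x_2^5 + 9/10x_2^4 + 2811/2560x_2^3 + 1111/640x_2^2 + 1/5x_2
  leading term x_2^5: subtract (87/10x_2^2)·h_4 from 261/40x_2^5 + 9/10x_2^4 + 2811/2560x_2^3 + 1111/640x_2^2 + 1/5x_2 → 2811/320x_2^4 + 1119/512x_2^3 + 1111/640x_2^2 + 1/5x_2
  leading term x_2^4: subtract (937/80x_2)·h_4 from 2811/320x_2^4 + 1119/512x_2^3 + 1111/640x_2^2 + 1/5x_2 → 64/5x_2^3 + 16/5x_2^2 + 1/5x_2
  leading term x_2^3: subtract (256/15)·h_4 from 64/5x_2^3 + 16/5x_2^2 + 1/5x_2 → 56/3x_2^2 + 7/3x_2
  leading term x_2^2: no divisor's leading term divides it; move 56/3x_2^2 to the remainder.
  leading term x_2: no divisor's leading term divides it; move 7/3x_2 to the remainder.
  remainder 56/3x_2^2 + 7/3x_2 ≠ 0; add h_6 = 56/3x_2^2 + 7/3x_2 to the basis.

S(f_1,h_5): lcm = x_1^2. S = 937/64x_1x_2^2 + 49/16x_1x_2 + x_1 + 3/4x_2 - 1.
  leading term x_1x_2^2: subtract (-937/512)·f_2 from 937/64x_1x_2^2 + 49/16x_1x_2 + x_1 + 3/4x_2 - 1 → 631/512x_1x_2 + x_1 + 3/4x_2 - 1
  leading term x_1x_2: subtract (-3155/1536x_2)·h_5 from 631/512x_1x_2 + x_1 + 3/4x_2 - 1 → x_1 + 591247/32768x_2^3 + 30919/8192x_2^2 + 1015/512x_2 - 1
  leading term x_1: subtract (-5/3)·h_5 from x_1 + 591247/32768x_2^3 + 30919/8192x_2^2 + 1015/512x_2 - 1 → 591247/32768x_2^3 + 150855/8192x_2^2 + 2583/512x_2
  leading term x_2^3: subtract (591247/24576)·h_4 from 591247/32768x_2^3 + 150855/8192x_2^2 + 2583/512x_2 → 31628243/786432x_2^2 + 1583119/196608x_2
  leading term x_2^2: subtract (31628243/14680064)·h_6 from 31628243/786432x_2^2 + 1583119/196608x_2 → 6343855/2097152x_2
  leading term x_2: no divisor's leading term divides it; move 6343855/2097152x_2 to the remainder.
  remainder 6343855/2097152x_2 ≠ 0; add h_7 = 6343855/2097152x_2 to the basis.

The other S-polynomials (S(f_1,h_4), S(f_2,h_4), S(f_3,h_4), S(f_2,h_5), S(f_3,h_5), S(h_4,h_5), S(f_1,h_6), S(f_2,h_6), S(f_3,h_6), S(h_4,h_6), S(h_5,h_6), S(f_1,h_7), S(f_2,h_7), S(f_3,h_7), S(h_4,h_7), S(h_5,h_7), S(h_6,h_7)) all reduce to 0 modulo the current basis, so we have a Gröbner basis.
Inter-reduce: drop elements whose leading term is divisible by another's, tail-reduce, and make monic.
Reduced Gröbner basis: {x_1 - 1, x_2}.
Label its elements g_1 = x_1 - 1, g_2 = x_2.

Reduce p = -7/5x_1^3 + 8/5x_1^2 + 6x_2^3 - 5x_2 - 31/5 modulo G:
  leading term x_1^3: subtract (-7/5x_1^2)·g_1 from -7/5x_1^3 + 8/5x_1^2 + 6x_2^3 - 5x_2 - 31/5 → 1/5x_1^2 + 6x_2^3 - 5x_2 - 31/5
  leading term x_1^2: subtract (1/5x_1)·g_1 from 1/5x_1^2 + 6x_2^3 - 5x_2 - 31/5 → 1/5x_1 + 6x_2^3 - 5x_2 - 31/5
  leading term x_1: subtract (1/5)·g_1 from 1/5x_1 + 6x_2^3 - 5x_2 - 31/5 → 6x_2^3 - 5x_2 - 6
  leading term x_2^3: subtract (6x_2^2)·g_2 from 6x_2^3 - 5x_2 - 6 → -5x_2 - 6
  leading term x_2: subtract (-5)·g_2 from -5x_2 - 6 → -6
  leading term 1: no divisor's leading term divides it; move -6 to the remainder.
  normal form = -6.
The normal form is nonzero, so p ∉ I. Since p minus its normal form lies in I, I + (p) = I + (r) where r = -6; decide whether this ideal is the whole ring.
Here r = -6 is a nonzero constant, hence a unit: 1 ∈ I + (p), the Gröbner basis of I + (p) is {1}, and the enlarged system has no common solution — adjoining p is inconsistent.

Adjoining -7/5x_1^3 + 8/5x_1^2 + 6x_2^3 - 5x_2 - 31/5 makes the ideal the whole ring: the system is inconsistent.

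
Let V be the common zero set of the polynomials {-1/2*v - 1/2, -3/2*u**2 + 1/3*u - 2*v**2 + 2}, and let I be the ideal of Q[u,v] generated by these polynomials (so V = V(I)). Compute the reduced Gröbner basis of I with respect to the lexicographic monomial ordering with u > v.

f_1 = -1/2*v - 1/2, LT = v.
f_2 = -3/2*u**2 + 1/3*u - 2*v**2 + 2, LT = u**2.

The S-polynomials (S(f_1,f_2)) all reduce to 0 modulo the current basis, so we have a Gröbner basis.

G = {u**2 - 2/9*u, v + 1}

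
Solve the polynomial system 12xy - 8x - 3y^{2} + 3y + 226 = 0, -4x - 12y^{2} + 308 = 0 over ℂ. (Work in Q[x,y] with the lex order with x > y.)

Compute a lex Gröbner basis by Buchberger's algorithm.
f_1 = 12xy - 8x - 3y^{2} + 3y + 226, LT = xy.
f_2 = -4x - 12y^{2} + 308, LT = x.

S(f_1,f_2): lcm = xy. S = -\tfrac{2}{3}x - 3y^{3} - \tfrac{1}{4}y^{2} + \tfrac{309}{4}y + \tfrac{113}{6}.
  leading term x: subtract (\tfrac{1}{6})·f_2 from -\tfrac{2}{3}x - 3y^{3} - \tfrac{1}{4}y^{2} + \tfrac{309}{4}y + \tfrac{113}{6} → -3y^{3} + \tfrac{7}{4}y^{2} + \tfrac{309}{4}y - \tfrac{65}{2}
  leading term y^{3}: no divisor's leading term divides it; move -3y^{3} to the remainder.
  leading term y^{2}: no divisor's leading term divides it; move \tfrac{7}{4}y^{2} to the remainder.
  leading term y: no divisor's leading term divides it; move \tfrac{309}{4}y to the remainder.
  leading term 1: no divisor's leading term divides it; move -\tfrac{65}{2} to the remainder.
  remainder -3y^{3} + \tfrac{7}{4}y^{2} + \tfrac{309}{4}y - \tfrac{65}{2} ≠ 0; add h_3 = -3y^{3} + \tfrac{7}{4}y^{2} + \tfrac{309}{4}y - \tfrac{65}{2} to the basis.

S(f_1,h_3): lcm = xy^{3}. S = -\tfrac{1}{12}xy^{2} + \tfrac{103}{4}xy - \tfrac{65}{6}x - \tfrac{1}{4}y^{4} + \tfrac{1}{4}y^{3} + \tfrac{113}{6}y^{2}.
  leading term xy^{2}: subtract (-\tfrac{1}{144}y)·f_1 from -\tfrac{1}{12}xy^{2} + \tfrac{103}{4}xy - \tfrac{65}{6}x - \tfrac{1}{4}y^{4} + \tfrac{1}{4}y^{3} + \tfrac{113}{6}y^{2} → \tfrac{925}{36}xy - \tfrac{65}{6}x - \tfrac{1}{4}y^{4} + \tfrac{11}{48}y^{3} + \tfrac{905}{48}y^{2} + \tfrac{113}{72}y
  leading term xy: subtract (\tfrac{925}{432})·f_1 from \tfrac{925}{36}xy - \tfrac{65}{6}x - \tfrac{1}{4}y^{4} + \tfrac{11}{48}y^{3} + \tfrac{905}{48}y^{2} + \tfrac{113}{72}y → \tfrac{170}{27}x - \tfrac{1}{4}y^{4} + \tfrac{11}{48}y^{3} + \tfrac{455}{18}y^{2} - \tfrac{233}{48}y - \tfrac{104525}{216}
  leading term x: subtract (-\tfrac{85}{54})·f_2 from \tfrac{170}{27}x - \tfrac{1}{4}y^{4} + \tfrac{11}{48}y^{3} + \tfrac{455}{18}y^{2} - \tfrac{233}{48}y - \tfrac{104525}{216} → -\tfrac{1}{4}y^{4} + \tfrac{11}{48}y^{3} + \tfrac{115}{18}y^{2} - \tfrac{233}{48}y + \tfrac{65}{72}
  leading term y^{4}: subtract (\tfrac{1}{12}y)·h_3 from -\tfrac{1}{4}y^{4} + \tfrac{11}{48}y^{3} + \tfrac{115}{18}y^{2} - \tfrac{233}{48}y + \tfrac{65}{72} → \tfrac{1}{12}y^{3} - \tfrac{7}{144}y^{2} - \tfrac{103}{48}y + \tfrac{65}{72}
  leading term y^{3}: subtract (-\tfrac{1}{36})·h_3 from \tfrac{1}{12}y^{3} - \tfrac{7}{144}y^{2} - \tfrac{103}{48}y + \tfrac{65}{72} → 0
  remainder 0.

S(f_2,h_3): leading monomials are coprime, so the S-polynomial reduces to 0 (Buchberger's first criterion).
Every S-polynomial of the final basis reduces to 0, so we have a Gröbner basis.
Inter-reduce: drop elements whose leading term is divisible by another's, tail-reduce, and make monic.
Reduced Gröbner basis: {x + 3y^{2} - 77, y^{3} - \tfrac{7}{12}y^{2} - \tfrac{103}{4}y + \tfrac{65}{6}}.

The lex basis is triangular: the last element involves only y. Solving y^{3} - \tfrac{7}{12}y^{2} - \tfrac{103}{4}y + \tfrac{65}{6} = 0 gives y ∈ {-5, 67/24 - sqrt(3241)/24, sqrt(3241)/24 + 67/24}; substituting each value into the earlier elements determines the remaining variables.
  y = -5: the earlier basis element becomes x - 2 = 0, giving x = 2 — point (2, -5).
  y = 67/24 - sqrt(3241)/24: the earlier basis element becomes x - 67*sqrt(3241)/96 - 3527/96 = 0, giving x = 3527/96 + 67*sqrt(3241)/96 — point (3527/96 + 67*sqrt(3241)/96, 67/24 - sqrt(3241)/24).
  y = sqrt(3241)/24 + 67/24: the earlier basis element becomes x - 3527/96 + 67*sqrt(3241)/96 = 0, giving x = 3527/96 - 67*sqrt(3241)/96 — point (3527/96 - 67*sqrt(3241)/96, sqrt(3241)/24 + 67/24).
Substituting each solution back into the original system confirms all equations vanish.
This is the nonlinear analogue of row-reducing a linear system.

{(2, -5), (3527/96 + 67*sqrt(3241)/96, 67/24 - sqrt(3241)/24), (3527/96 - 67*sqrt(3241)/96, sqrt(3241)/24 + 67/24)}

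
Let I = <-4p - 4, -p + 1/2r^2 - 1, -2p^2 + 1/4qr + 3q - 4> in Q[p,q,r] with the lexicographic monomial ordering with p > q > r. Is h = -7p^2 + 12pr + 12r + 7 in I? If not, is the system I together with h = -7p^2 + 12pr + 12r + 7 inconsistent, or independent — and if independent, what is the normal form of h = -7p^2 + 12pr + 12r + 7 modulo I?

First compute the reduced Gröbner basis of I by Buchberger's algorithm.
f_1 = -4p - 4, LT = p.
f_2 = -p + 1/2r^2 - 1, LT = p.
f_3 = -2p^2 + 1/4qr + 3q - 4, LT = p^2.

S(f_1,f_2): lcm = p. S = 1/2r^2.
  reduce S modulo (f_1, f_2, f_3):
  remainder 1/2r^2 ≠ 0; add k_4 = 1/2r^2 to the basis.

S(f_1,f_3): lcm = p^2. S = p + 1/8qr + 3/2q - 2.
  reduce S modulo (f_1, f_2, f_3, k_4):
  remainder 1/8qr + 3/2q - 3 ≠ 0; add k_5 = 1/8qr + 3/2q - 3 to the basis.

S(k_4,k_5): lcm = qr^2. S = -12qr + 24r.
  reduce S modulo (f_1, f_2, f_3, k_4, k_5):
  remainder 144q + 24r - 288 ≠ 0; add k_6 = 144q + 24r - 288 to the basis.

The other S-polynomials (S(f_2,f_3), S(f_1,k_4), S(f_2,k_4), S(f_3,k_4), S(f_1,k_5), S(f_2,k_5), S(f_3,k_5), S(f_1,k_6), S(f_2,k_6), S(f_3,k_6), S(k_4,k_6), S(k_5,k_6)) all reduce to 0 modulo the current basis, so we have a Gröbner basis.
Inter-reduce: drop elements whose leading term is divisible by another's, tail-reduce, and make monic.
Reduced Gröbner basis: {p + 1, q + 1/6r - 2, r^2}.
Label its elements g_1 = p + 1, g_2 = q + 1/6r - 2, g_3 = r^2.

Reduce h = -7p^2 + 12pr + 12r + 7 modulo G:
  leading term p^2: subtract (-7p)·g_1 from -7p^2 + 12pr + 12r + 7 → 12pr + 7p + 12r + 7
  leading term pr: subtract (12r)·g_1 from 12pr + 7p + 12r + 7 → 7p + 7
  leading term p: subtract (7)·g_1 from 7p + 7 → 0
  normal form = 0.
Since the normal form is 0, h ∈ I.

-7p^2 + 12pr + 12r + 7 lies in I (it reduces to 0).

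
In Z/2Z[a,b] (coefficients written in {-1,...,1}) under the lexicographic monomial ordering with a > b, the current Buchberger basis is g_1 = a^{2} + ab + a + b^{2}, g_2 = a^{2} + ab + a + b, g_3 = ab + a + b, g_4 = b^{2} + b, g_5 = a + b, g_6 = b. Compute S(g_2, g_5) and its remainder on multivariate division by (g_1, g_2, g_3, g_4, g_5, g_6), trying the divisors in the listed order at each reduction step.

lcm(LM(g_2), LM(g_5)) = a^{2}.
S = (lcm/LT(g_2))·g_2 − (lcm/LT(g_5))·g_5 = a + b.
Reduce S modulo (g_1, g_2, g_3, g_4, g_5, g_6) in that order:
  leading term a: subtract (1)·g_5 from a + b → 0
The remainder is 0, so this S-polynomial contributes no new basis element.
An S-polynomial is built so that the two leading terms cancel; whether anything survives reduction is exactly the Gröbner-basis criterion.

S(g_2, g_5) = a + b; remainder on division = 0.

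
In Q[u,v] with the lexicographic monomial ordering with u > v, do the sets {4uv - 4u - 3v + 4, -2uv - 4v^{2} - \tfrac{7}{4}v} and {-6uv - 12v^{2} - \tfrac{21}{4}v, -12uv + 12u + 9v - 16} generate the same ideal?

Since reduced Gröbner bases are canonical representatives of ideals under a given ordering, it suffices to compute and compare them.
Buchberger on the first generating set:
f_1 = 4uv - 4u - 3v + 4, LT = uv.
f_2 = -2uv - 4v^{2} - \tfrac{7}{4}v, LT = uv.

S(f_1,f_2): lcm = uv. S = -u - 2v^{2} - \tfrac{13}{8}v + 1.
  reduce S modulo (f_1, f_2):
  remainder -u - 2v^{2} - \tfrac{13}{8}v + 1 ≠ 0; add g_3 = -u - 2v^{2} - \tfrac{13}{8}v + 1 to the basis.

S(f_1,g_3): lcm = uv. S = -u - 2v^{3} - \tfrac{13}{8}v^{2} + \tfrac{1}{4}v + 1.
  reduce S modulo (f_1, f_2, g_3):
  remainder -2v^{3} + \tfrac{3}{8}v^{2} + \tfrac{15}{8}v ≠ 0; add g_4 = -2v^{3} + \tfrac{3}{8}v^{2} + \tfrac{15}{8}v to the basis.

The other S-polynomials (S(f_2,g_3), S(f_1,g_4), S(f_2,g_4), S(g_3,g_4)) all reduce to 0 modulo the current basis, so we have a Gröbner basis.
Inter-reduce: drop elements whose leading term is divisible by another's, tail-reduce, and make monic.
Reduced Gröbner basis: {u + 2v^{2} + \tfrac{13}{8}v - 1, v^{3} - \tfrac{3}{16}v^{2} - \tfrac{15}{16}v}.

Buchberger on the second generating set:
h_1 = -6uv - 12v^{2} - \tfrac{21}{4}v, LT = uv.
h_2 = -12uv + 12u + 9v - 16, LT = uv.

S(h_1,h_2): lcm = uv. S = u + 2v^{2} + \tfrac{13}{8}v - \tfrac{4}{3}.
  reduce S modulo (h_1, h_2):
  remainder u + 2v^{2} + \tfrac{13}{8}v - \tfrac{4}{3} ≠ 0; add k_3 = u + 2v^{2} + \tfrac{13}{8}v - \tfrac{4}{3} to the basis.

S(h_1,k_3): lcm = uv. S = -2v^{3} + \tfrac{3}{8}v^{2} + \tfrac{53}{24}v.
  reduce S modulo (h_1, h_2, k_3):
  remainder -2v^{3} + \tfrac{3}{8}v^{2} + \tfrac{53}{24}v ≠ 0; add k_4 = -2v^{3} + \tfrac{3}{8}v^{2} + \tfrac{53}{24}v to the basis.

The other S-polynomials (S(h_2,k_3), S(h_1,k_4), S(h_2,k_4), S(k_3,k_4)) all reduce to 0 modulo the current basis, so we have a Gröbner basis.
Inter-reduce: drop elements whose leading term is divisible by another's, tail-reduce, and make monic.
Reduced Gröbner basis: {u + 2v^{2} + \tfrac{13}{8}v - \tfrac{4}{3}, v^{3} - \tfrac{3}{16}v^{2} - \tfrac{53}{48}v}.

The bases are distinct; the ideals are different.

No, the ideals differ.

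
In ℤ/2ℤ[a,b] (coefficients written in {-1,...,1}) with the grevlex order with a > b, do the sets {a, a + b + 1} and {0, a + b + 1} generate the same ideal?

Two ideals are equal iff their reduced Gröbner bases coincide (the reduced basis is unique for a fixed ordering).
Buchberger on the first generating set:
f_1 = a, LT = a.
f_2 = a + b + 1, LT = a.

S(f_1,f_2): lcm = a. S = b + 1.
  leading term b: no divisor's leading term divides it; move b to the remainder.
  leading term 1: no divisor's leading term divides it; move 1 to the remainder.
  remainder b + 1 ≠ 0; add g_3 = b + 1 to the basis.

The other S-polynomials (S(f_1,g_3), S(f_2,g_3)) all reduce to 0 modulo the current basis, so we have a Gröbner basis.
Inter-reduce: drop elements whose leading term is divisible by another's, tail-reduce, and make monic.
Reduced Gröbner basis: {a, b + 1}.

Buchberger on the second generating set:
h_1 = a + b + 1, LT = a.

No S-polynomials remain, so we have a Gröbner basis.
Inter-reduce: drop elements whose leading term is divisible by another's, tail-reduce, and make monic.
Reduced Gröbner basis: {a + b + 1}.

The bases are distinct; the ideals are different.

No, the ideals differ.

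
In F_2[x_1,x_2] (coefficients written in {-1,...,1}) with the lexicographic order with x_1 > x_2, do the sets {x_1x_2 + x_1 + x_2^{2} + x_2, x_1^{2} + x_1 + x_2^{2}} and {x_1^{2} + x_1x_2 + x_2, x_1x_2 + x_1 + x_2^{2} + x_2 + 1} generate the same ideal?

No, the ideals differ.

For a fixed monomial order, each ideal has a unique reduced Gröbner basis; comparing bases decides equality.
Buchberger on the first generating set:
f_1 = x_1x_2 + x_1 + x_2^{2} + x_2, LT = x_1x_2.
f_2 = x_1^{2} + x_1 + x_2^{2}, LT = x_1^{2}.

S(f_1,f_2): lcm = x_1^{2}x_2. S = x_1^{2} + x_1x_2^{2} + x_2^{3}.
  reduce S modulo (f_1, f_2):
  remainder x_2^{2} + x_2 ≠ 0; add g_3 = x_2^{2} + x_2 to the basis.

The other S-polynomials (S(f_1,g_3), S(f_2,g_3)) all reduce to 0 modulo the current basis, so we have a Gröbner basis.
Inter-reduce: drop elements whose leading term is divisible by another's, tail-reduce, and make monic.
Reduced Gröbner basis: {x_1^{2} + x_1 + x_2, x_1x_2 + x_1, x_2^{2} + x_2}.

Buchberger on the second generating set:
h_1 = x_1^{2} + x_1x_2 + x_2, LT = x_1^{2}.
h_2 = x_1x_2 + x_1 + x_2^{2} + x_2 + 1, LT = x_1x_2.

S(h_1,h_2): lcm = x_1^{2}x_2. S = x_1^{2} + x_1x_2 + x_1 + x_2^{2}.
  reduce S modulo (h_1, h_2):
  remainder x_1 + x_2^{2} + x_2 ≠ 0; add k_3 = x_1 + x_2^{2} + x_2 to the basis.

S(h_1,k_3): lcm = x_1^{2}. S = x_1x_2^{2} + x_2.
  reduce S modulo (h_1, h_2, k_3):
  remainder x_2^{3} + x_2^{2} + 1 ≠ 0; add k_4 = x_2^{3} + x_2^{2} + 1 to the basis.

The other S-polynomials (S(h_2,k_3), S(h_1,k_4), S(h_2,k_4), S(k_3,k_4)) all reduce to 0 modulo the current basis, so we have a Gröbner basis.
Inter-reduce: drop elements whose leading term is divisible by another's, tail-reduce, and make monic.
Reduced Gröbner basis: {x_1 + x_2^{2} + x_2, x_2^{3} + x_2^{2} + 1}.

Since the reduced bases disagree, the two ideals are not the same.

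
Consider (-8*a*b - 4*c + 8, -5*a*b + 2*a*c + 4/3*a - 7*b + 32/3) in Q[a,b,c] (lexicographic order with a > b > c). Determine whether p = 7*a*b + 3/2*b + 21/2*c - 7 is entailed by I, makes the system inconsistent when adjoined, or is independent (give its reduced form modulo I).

First compute the reduced Gröbner basis of I by Buchberger's algorithm.
f_1 = -8*a*b - 4*c + 8, LT = a*b.
f_2 = -5*a*b + 2*a*c + 4/3*a - 7*b + 32/3, LT = a*b.

S(f_1,f_2): lcm = a*b. S = 2/5*a*c + 4/15*a - 7/5*b + 1/2*c + 17/15.
  leading term a*c: no divisor's leading term divides it; move 2/5*a*c to the remainder.
  leading term a: no divisor's leading term divides it; move 4/15*a to the remainder.
  leading term b: no divisor's leading term divides it; move -7/5*b to the remainder.
  leading term c: no divisor's leading term divides it; move 1/2*c to the remainder.
  leading term 1: no divisor's leading term divides it; move 17/15 to the remainder.
  remainder 2/5*a*c + 4/15*a - 7/5*b + 1/2*c + 17/15 ≠ 0; add h_3 = 2/5*a*c + 4/15*a - 7/5*b + 1/2*c + 17/15 to the basis.

S(f_1,h_3): lcm = a*b*c. S = -2/3*a*b + 7/2*b**2 - 5/4*b*c - 17/6*b + 1/2*c**2 - c.
  leading term a*b: subtract (1/12)·f_1 from -2/3*a*b + 7/2*b**2 - 5/4*b*c - 17/6*b + 1/2*c**2 - c → 7/2*b**2 - 5/4*b*c - 17/6*b + 1/2*c**2 - 2/3*c - 2/3
  leading term b**2: no divisor's leading term divides it; move 7/2*b**2 to the remainder.
  leading term b*c: no divisor's leading term divides it; move -5/4*b*c to the remainder.
  leading term b: no divisor's leading term divides it; move -17/6*b to the remainder.
  leading term c**2: no divisor's leading term divides it; move 1/2*c**2 to the remainder.
  leading term c: no divisor's leading term divides it; move -2/3*c to the remainder.
  leading term 1: no divisor's leading term divides it; move -2/3 to the remainder.
  remainder 7/2*b**2 - 5/4*b*c - 17/6*b + 1/2*c**2 - 2/3*c - 2/3 ≠ 0; add h_4 = 7/2*b**2 - 5/4*b*c - 17/6*b + 1/2*c**2 - 2/3*c - 2/3 to the basis.

The other S-polynomials (S(f_2,h_3), S(f_1,h_4), S(f_2,h_4), S(h_3,h_4)) all reduce to 0 modulo the current basis, so we have a Gröbner basis.
Inter-reduce: drop elements whose leading term is divisible by another's, tail-reduce, and make monic.
Reduced Gröbner basis: {a*b + 1/2*c - 1, a*c + 2/3*a - 7/2*b + 5/4*c + 17/6, b**2 - 5/14*b*c - 17/21*b + 1/7*c**2 - 4/21*c - 4/21}.
Label its elements g_1 = a*b + 1/2*c - 1, g_2 = a*c + 2/3*a - 7/2*b + 5/4*c + 17/6, g_3 = b**2 - 5/14*b*c - 17/21*b + 1/7*c**2 - 4/21*c - 4/21.

Reduce p = 7*a*b + 3/2*b + 21/2*c - 7 modulo G:
  leading term a*b: subtract (7)·g_1 from 7*a*b + 3/2*b + 21/2*c - 7 → 3/2*b + 7*c
  leading term b: no divisor's leading term divides it; move 3/2*b to the remainder.
  leading term c: no divisor's leading term divides it; move 7*c to the remainder.
  normal form = 3/2*b + 7*c.
The normal form is nonzero, so p ∉ I. Since p minus its normal form lies in I, I + (p) = I + (r) where r = 3/2*b + 7*c; decide whether this ideal is the whole ring.
Run Buchberger on G together with r (pairs among the g_i already reduce to 0 since G is a Gröbner basis):
g_1 = a*b + 1/2*c - 1, LT = a*b.
g_2 = a*c + 2/3*a - 7/2*b + 5/4*c + 17/6, LT = a*c.
g_3 = b**2 - 5/14*b*c - 17/21*b + 1/7*c**2 - 4/21*c - 4/21, LT = b**2.
r = 3/2*b + 7*c, LT = b.

S(g_1,r): lcm = a*b. S = -14/3*a*c + 1/2*c - 1.
  leading term a*c: subtract (-14/3)·g_2 from -14/3*a*c + 1/2*c - 1 → 28/9*a - 49/3*b + 19/3*c + 110/9
  leading term a: no divisor's leading term divides it; move 28/9*a to the remainder.
  leading term b: subtract (-98/9)·r from -49/3*b + 19/3*c + 110/9 → 743/9*c + 110/9
  leading term c: no divisor's leading term divides it; move 743/9*c to the remainder.
  leading term 1: no divisor's leading term divides it; move 110/9 to the remainder.
  remainder 28/9*a + 743/9*c + 110/9 ≠ 0; add m_5 = 28/9*a + 743/9*c + 110/9 to the basis.

S(g_3,r): lcm = b**2. S = -211/42*b*c - 17/21*b + 1/7*c**2 - 4/21*c - 4/21.
  leading term b*c: subtract (-211/63*c)·r from -211/42*b*c - 17/21*b + 1/7*c**2 - 4/21*c - 4/21 → -17/21*b + 1486/63*c**2 - 4/21*c - 4/21
  leading term b: subtract (-34/63)·r from -17/21*b + 1486/63*c**2 - 4/21*c - 4/21 → 1486/63*c**2 + 226/63*c - 4/21
  leading term c**2: no divisor's leading term divides it; move 1486/63*c**2 to the remainder.
  leading term c: no divisor's leading term divides it; move 226/63*c to the remainder.
  leading term 1: no divisor's leading term divides it; move -4/21 to the remainder.
  remainder 1486/63*c**2 + 226/63*c - 4/21 ≠ 0; add m_6 = 1486/63*c**2 + 226/63*c - 4/21 to the basis.

The other S-polynomials (S(g_1,g_2), S(g_1,g_3), S(g_2,g_3), S(g_2,r), S(g_1,m_5), S(g_2,m_5), S(g_3,m_5), S(r,m_5), S(g_1,m_6), S(g_2,m_6), S(g_3,m_6), S(r,m_6), S(m_5,m_6)) all reduce to 0 modulo the current basis, so we have a Gröbner basis.
Inter-reduce: drop elements whose leading term is divisible by another's, tail-reduce, and make monic.
Reduced Gröbner basis: {a + 743/28*c + 55/14, b + 14/3*c, c**2 + 113/743*c - 6/743}.
The reduced Gröbner basis of I + (p) is {a + 743/28*c + 55/14, b + 14/3*c, c**2 + 113/743*c - 6/743} ≠ {1}, a proper ideal, so the enlarged system stays consistent: p is independent of I, with normal form 3/2*b + 7*c.

7*a*b + 3/2*b + 21/2*c - 7 is independent of I; its normal form modulo I is 3/2*b + 7*c.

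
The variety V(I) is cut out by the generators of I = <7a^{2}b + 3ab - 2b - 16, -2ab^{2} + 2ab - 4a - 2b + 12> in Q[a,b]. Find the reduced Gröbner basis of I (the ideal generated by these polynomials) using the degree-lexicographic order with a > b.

G = {ab^{2} - ab + 2a + b - 6, b^{3} - \tfrac{35}{2}ab + \tfrac{17}{2}b^{2} - 7a - \tfrac{37}{2}b + 37, a^{2} + \tfrac{1}{2}ab + \tfrac{1}{7}b^{2} - \tfrac{18}{7}a + \tfrac{17}{14}b - \tfrac{17}{7}}

f_1 = 7a^{2}b + 3ab - 2b - 16, LT = a^{2}b.
f_2 = -2ab^{2} + 2ab - 4a - 2b + 12, LT = ab^{2}.

S(f_1,f_2): lcm = a^{2}b^{2}. S = a^{2}b + \tfrac{3}{7}ab^{2} - 2a^{2} - ab - \tfrac{2}{7}b^{2} + 6a - \tfrac{16}{7}b.
  leading term a^{2}b: subtract (\tfrac{1}{7})·f_1 from a^{2}b + \tfrac{3}{7}ab^{2} - 2a^{2} - ab - \tfrac{2}{7}b^{2} + 6a - \tfrac{16}{7}b → \tfrac{3}{7}ab^{2} - 2a^{2} - \tfrac{10}{7}ab - \tfrac{2}{7}b^{2} + 6a - 2b + \tfrac{16}{7}
  leading term ab^{2}: subtract (-\tfrac{3}{14})·f_2 from \tfrac{3}{7}ab^{2} - 2a^{2} - \tfrac{10}{7}ab - \tfrac{2}{7}b^{2} + 6a - 2b + \tfrac{16}{7} → -2a^{2} - ab - \tfrac{2}{7}b^{2} + \tfrac{36}{7}a - \tfrac{17}{7}b + \tfrac{34}{7}
  leading term a^{2}: no divisor's leading term divides it; move -2a^{2} to the remainder.
  leading term ab: no divisor's leading term divides it; move -ab to the remainder.
  leading term b^{2}: no divisor's leading term divides it; move -\tfrac{2}{7}b^{2} to the remainder.
  leading term a: no divisor's leading term divides it; move \tfrac{36}{7}a to the remainder.
  leading term b: no divisor's leading term divides it; move -\tfrac{17}{7}b to the remainder.
  leading term 1: no divisor's leading term divides it; move \tfrac{34}{7} to the remainder.
  remainder -2a^{2} - ab - \tfrac{2}{7}b^{2} + \tfrac{36}{7}a - \tfrac{17}{7}b + \tfrac{34}{7} ≠ 0; add g_3 = -2a^{2} - ab - \tfrac{2}{7}b^{2} + \tfrac{36}{7}a - \tfrac{17}{7}b + \tfrac{34}{7} to the basis.

S(f_1,g_3): lcm = a^{2}b. S = -\tfrac{1}{2}ab^{2} - \tfrac{1}{7}b^{3} + 3ab - \tfrac{17}{14}b^{2} + \tfrac{15}{7}b - \tfrac{16}{7}.
  leading term ab^{2}: subtract (\tfrac{1}{4})·f_2 from -\tfrac{1}{2}ab^{2} - \tfrac{1}{7}b^{3} + 3ab - \tfrac{17}{14}b^{2} + \tfrac{15}{7}b - \tfrac{16}{7} → -\tfrac{1}{7}b^{3} + \tfrac{5}{2}ab - \tfrac{17}{14}b^{2} + a + \tfrac{37}{14}b - \tfrac{37}{7}
  leading term b^{3}: no divisor's leading term divides it; move -\tfrac{1}{7}b^{3} to the remainder.
  leading term ab: no divisor's leading term divides it; move \tfrac{5}{2}ab to the remainder.
  leading term b^{2}: no divisor's leading term divides it; move -\tfrac{17}{14}b^{2} to the remainder.
  leading term a: no divisor's leading term divides it; move a to the remainder.
  leading term b: no divisor's leading term divides it; move \tfrac{37}{14}b to the remainder.
  leading term 1: no divisor's leading term divides it; move -\tfrac{37}{7} to the remainder.
  remainder -\tfrac{1}{7}b^{3} + \tfrac{5}{2}ab - \tfrac{17}{14}b^{2} + a + \tfrac{37}{14}b - \tfrac{37}{7} ≠ 0; add g_4 = -\tfrac{1}{7}b^{3} + \tfrac{5}{2}ab - \tfrac{17}{14}b^{2} + a + \tfrac{37}{14}b - \tfrac{37}{7} to the basis.

The other S-polynomials (S(f_2,g_3), S(f_1,g_4), S(f_2,g_4), S(g_3,g_4)) all reduce to 0 modulo the current basis, so we have a Gröbner basis.
Inter-reduce: drop elements whose leading term is divisible by another's, tail-reduce, and make monic.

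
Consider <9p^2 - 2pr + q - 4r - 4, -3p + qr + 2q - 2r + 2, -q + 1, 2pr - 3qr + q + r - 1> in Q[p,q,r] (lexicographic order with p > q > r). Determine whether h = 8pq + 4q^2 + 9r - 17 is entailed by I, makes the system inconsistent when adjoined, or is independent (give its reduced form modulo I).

Adjoining 8pq + 4q^2 + 9r - 17 makes the ideal the whole ring: the system is inconsistent.

First compute the reduced Gröbner basis of I by Buchberger's algorithm.
f_1 = 9p^2 - 2pr + q - 4r - 4, LT = p^2.
f_2 = -3p + qr + 2q - 2r + 2, LT = p.
f_3 = -q + 1, LT = q.
f_4 = 2pr - 3qr + q + r - 1, LT = pr.

S(f_1,f_2): lcm = p^2. S = 1/3pqr + 2/3pq - 8/9pr + 2/3p + 1/9q - 4/9r - 4/9.
  leading term pqr: subtract (-1/9qr)·f_2 from 1/3pqr + 2/3pq - 8/9pr + 2/3p + 1/9q - 4/9r - 4/9 → 2/3pq - 8/9pr + 2/3p + 1/9q^2r^2 + 2/9q^2r - 2/9qr^2 + 2/9qr + 1/9q - 4/9r - 4/9
  leading term pq: subtract (-2/9q)·f_2 from 2/3pq - 8/9pr + 2/3p + 1/9q^2r^2 + 2/9q^2r - 2/9qr^2 + 2/9qr + 1/9q - 4/9r - 4/9 → -8/9pr + 2/3p + 1/9q^2r^2 + 4/9q^2r + 4/9q^2 - 2/9qr^2 - 2/9qr + 5/9q - 4/9r - 4/9
  leading term pr: subtract (8/27r)·f_2 from -8/9pr + 2/3p + 1/9q^2r^2 + 4/9q^2r + 4/9q^2 - 2/9qr^2 - 2/9qr + 5/9q - 4/9r - 4/9 → 2/3p + 1/9q^2r^2 + 4/9q^2r + 4/9q^2 - 14/27qr^2 - 22/27qr + 5/9q + 16/27r^2 - 28/27r - 4/9
  leading term p: subtract (-2/9)·f_2 from 2/3p + 1/9q^2r^2 + 4/9q^2r + 4/9q^2 - 14/27qr^2 - 22/27qr + 5/9q + 16/27r^2 - 28/27r - 4/9 → 1/9q^2r^2 + 4/9q^2r + 4/9q^2 - 14/27qr^2 - 16/27qr + q + 16/27r^2 - 40/27r
  leading term q^2r^2: subtract (-1/9qr^2)·f_3 from 1/9q^2r^2 + 4/9q^2r + 4/9q^2 - 14/27qr^2 - 16/27qr + q + 16/27r^2 - 40/27r → 4/9q^2r + 4/9q^2 - 11/27qr^2 - 16/27qr + q + 16/27r^2 - 40/27r
  leading term q^2r: subtract (-4/9qr)·f_3 from 4/9q^2r + 4/9q^2 - 11/27qr^2 - 16/27qr + q + 16/27r^2 - 40/27r → 4/9q^2 - 11/27qr^2 - 4/27qr + q + 16/27r^2 - 40/27r
  leading term q^2: subtract (-4/9q)·f_3 from 4/9q^2 - 11/27qr^2 - 4/27qr + q + 16/27r^2 - 40/27r → -11/27qr^2 - 4/27qr + 13/9q + 16/27r^2 - 40/27r
  leading term qr^2: subtract (11/27r^2)·f_3 from -11/27qr^2 - 4/27qr + 13/9q + 16/27r^2 - 40/27r → -4/27qr + 13/9q + 5/27r^2 - 40/27r
  leading term qr: subtract (4/27r)·f_3 from -4/27qr + 13/9q + 5/27r^2 - 40/27r → 13/9q + 5/27r^2 - 44/27r
  leading term q: subtract (-13/9)·f_3 from 13/9q + 5/27r^2 - 44/27r → 5/27r^2 - 44/27r + 13/9
  leading term r^2: no divisor's leading term divides it; move 5/27r^2 to the remainder.
  leading term r: no divisor's leading term divides it; move -44/27r to the remainder.
  leading term 1: no divisor's leading term divides it; move 13/9 to the remainder.
  remainder 5/27r^2 - 44/27r + 13/9 ≠ 0; add k_5 = 5/27r^2 - 44/27r + 13/9 to the basis.

S(f_1,f_4): lcm = p^2r. S = 3/2pqr - 1/2pq - 2/9pr^2 - 1/2pr + 1/2p + 1/9qr - 4/9r^2 - 4/9r.
  leading term pqr: subtract (-1/2qr)·f_2 from 3/2pqr - 1/2pq - 2/9pr^2 - 1/2pr + 1/2p + 1/9qr - 4/9r^2 - 4/9r → -1/2pq - 2/9pr^2 - 1/2pr + 1/2p + 1/2q^2r^2 + q^2r - qr^2 + 10/9qr - 4/9r^2 - 4/9r
  leading term pq: subtract (1/6q)·f_2 from -1/2pq - 2/9pr^2 - 1/2pr + 1/2p + 1/2q^2r^2 + q^2r - qr^2 + 10/9qr - 4/9r^2 - 4/9r → -2/9pr^2 - 1/2pr + 1/2p + 1/2q^2r^2 + 5/6q^2r - 1/3q^2 - qr^2 + 13/9qr - 1/3q - 4/9r^2 - 4/9r
  leading term pr^2: subtract (2/27r^2)·f_2 from -2/9pr^2 - 1/2pr + 1/2p + 1/2q^2r^2 + 5/6q^2r - 1/3q^2 - qr^2 + 13/9qr - 1/3q - 4/9r^2 - 4/9r → -1/2pr + 1/2p + 1/2q^2r^2 + 5/6q^2r - 1/3q^2 - 2/27qr^3 - 31/27qr^2 + 13/9qr - 1/3q + 4/27r^3 - 16/27r^2 - 4/9r
  leading term pr: subtract (1/6r)·f_2 from -1/2pr + 1/2p + 1/2q^2r^2 + 5/6q^2r - 1/3q^2 - 2/27qr^3 - 31/27qr^2 + 13/9qr - 1/3q + 4/27r^3 - 16/27r^2 - 4/9r → 1/2p + 1/2q^2r^2 + 5/6q^2r - 1/3q^2 - 2/27qr^3 - 71/54qr^2 + 10/9qr - 1/3q + 4/27r^3 - 7/27r^2 - 7/9r
  leading term p: subtract (-1/6)·f_2 from 1/2p + 1/2q^2r^2 + 5/6q^2r - 1/3q^2 - 2/27qr^3 - 71/54qr^2 + 10/9qr - 1/3q + 4/27r^3 - 7/27r^2 - 7/9r → 1/2q^2r^2 + 5/6q^2r - 1/3q^2 - 2/27qr^3 - 71/54qr^2 + 23/18qr + 4/27r^3 - 7/27r^2 - 10/9r + 1/3
  leading term q^2r^2: subtract (-1/2qr^2)·f_3 from 1/2q^2r^2 + 5/6q^2r - 1/3q^2 - 2/27qr^3 - 71/54qr^2 + 23/18qr + 4/27r^3 - 7/27r^2 - 10/9r + 1/3 → 5/6q^2r - 1/3q^2 - 2/27qr^3 - 22/27qr^2 + 23/18qr + 4/27r^3 - 7/27r^2 - 10/9r + 1/3
  leading term q^2r: subtract (-5/6qr)·f_3 from 5/6q^2r - 1/3q^2 - 2/27qr^3 - 22/27qr^2 + 23/18qr + 4/27r^3 - 7/27r^2 - 10/9r + 1/3 → -1/3q^2 - 2/27qr^3 - 22/27qr^2 + 19/9qr + 4/27r^3 - 7/27r^2 - 10/9r + 1/3
  leading term q^2: subtract (1/3q)·f_3 from -1/3q^2 - 2/27qr^3 - 22/27qr^2 + 19/9qr + 4/27r^3 - 7/27r^2 - 10/9r + 1/3 → -2/27qr^3 - 22/27qr^2 + 19/9qr - 1/3q + 4/27r^3 - 7/27r^2 - 10/9r + 1/3
  leading term qr^3: subtract (2/27r^3)·f_3 from -2/27qr^3 - 22/27qr^2 + 19/9qr - 1/3q + 4/27r^3 - 7/27r^2 - 10/9r + 1/3 → -22/27qr^2 + 19/9qr - 1/3q + 2/27r^3 - 7/27r^2 - 10/9r + 1/3
  leading term qr^2: subtract (22/27r^2)·f_3 from -22/27qr^2 + 19/9qr - 1/3q + 2/27r^3 - 7/27r^2 - 10/9r + 1/3 → 19/9qr - 1/3q + 2/27r^3 - 29/27r^2 - 10/9r + 1/3
  leading term qr: subtract (-19/9r)·f_3 from 19/9qr - 1/3q + 2/27r^3 - 29/27r^2 - 10/9r + 1/3 → -1/3q + 2/27r^3 - 29/27r^2 + r + 1/3
  leading term q: subtract (1/3)·f_3 from -1/3q + 2/27r^3 - 29/27r^2 + r + 1/3 → 2/27r^3 - 29/27r^2 + r
  leading term r^3: subtract (2/5r)·k_5 from 2/27r^3 - 29/27r^2 + r → -19/45r^2 + 19/45r
  leading term r^2: subtract (-57/25)·k_5 from -19/45r^2 + 19/45r → -247/75r + 247/75
  leading term r: no divisor's leading term divides it; move -247/75r to the remainder.
  leading term 1: no divisor's leading term divides it; move 247/75 to the remainder.
  remainder -247/75r + 247/75 ≠ 0; add k_6 = -247/75r + 247/75 to the basis.

The other S-polynomials (S(f_1,f_3), S(f_2,f_3), S(f_2,f_4), S(f_3,f_4), S(f_1,k_5), S(f_2,k_5), S(f_3,k_5), S(f_4,k_5), S(f_1,k_6), S(f_2,k_6), S(f_3,k_6), S(f_4,k_6), S(k_5,k_6)) all reduce to 0 modulo the current basis, so we have a Gröbner basis.
Inter-reduce: drop elements whose leading term is divisible by another's, tail-reduce, and make monic.
Reduced Gröbner basis: {p - 1, q - 1, r - 1}.
Label its elements g_1 = p - 1, g_2 = q - 1, g_3 = r - 1.

Reduce h = 8pq + 4q^2 + 9r - 17 modulo G:
  leading term pq: subtract (8q)·g_1 from 8pq + 4q^2 + 9r - 17 → 4q^2 + 8q + 9r - 17
  leading term q^2: subtract (4q)·g_2 from 4q^2 + 8q + 9r - 17 → 12q + 9r - 17
  leading term q: subtract (12)·g_2 from 12q + 9r - 17 → 9r - 5
  leading term r: subtract (9)·g_3 from 9r - 5 → 4
  leading term 1: no divisor's leading term divides it; move 4 to the remainder.
  normal form = 4.
The normal form is nonzero, so h ∉ I. Since h minus its normal form lies in I, I + (h) = I + (n) where n = 4; decide whether this ideal is the whole ring.
Here n = 4 is a nonzero constant, hence a unit: 1 ∈ I + (h), the Gröbner basis of I + (h) is {1}, and the enlarged system has no common solution — adjoining h is inconsistent.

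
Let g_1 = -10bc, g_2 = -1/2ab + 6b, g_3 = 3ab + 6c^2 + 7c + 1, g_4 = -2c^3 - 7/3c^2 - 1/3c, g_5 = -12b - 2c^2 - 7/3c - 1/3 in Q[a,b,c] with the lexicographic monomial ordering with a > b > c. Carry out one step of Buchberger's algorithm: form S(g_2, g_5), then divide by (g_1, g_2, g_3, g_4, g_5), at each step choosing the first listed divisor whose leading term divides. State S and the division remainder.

S(g_2, g_5) = -1/6ac^2 - 7/36ac - 1/36a - 12b; remainder on division = -1/6ac^2 - 7/36ac - 1/36a + 2c^2 + 7/3c + 1/3.

lcm(LM(g_2), LM(g_5)) = ab.
S = (lcm/LT(g_2))·g_2 − (lcm/LT(g_5))·g_5 = -1/6ac^2 - 7/36ac - 1/36a - 12b.
Reduce S modulo (g_1, g_2, g_3, g_4, g_5) in that order:
  leading term ac^2: no divisor's leading term divides it; move -1/6ac^2 to the remainder.
  leading term ac: no divisor's leading term divides it; move -7/36ac to the remainder.
  leading term a: no divisor's leading term divides it; move -1/36a to the remainder.
  leading term b: subtract (1)·g_5 from -12b → 2c^2 + 7/3c + 1/3
  leading term c^2: no divisor's leading term divides it; move 2c^2 to the remainder.
  leading term c: no divisor's leading term divides it; move 7/3c to the remainder.
  leading term 1: no divisor's leading term divides it; move 1/3 to the remainder.
The remainder -1/6ac^2 - 7/36ac - 1/36a + 2c^2 + 7/3c + 1/3 is nonzero, so it would be added as the next basis element.
This is the inner loop of Buchberger's algorithm — each nonzero remainder becomes a new basis element.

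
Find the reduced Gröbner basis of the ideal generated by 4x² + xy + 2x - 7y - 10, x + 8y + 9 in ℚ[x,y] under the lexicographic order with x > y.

f_1 = 4x² + xy + 2x - 7y - 10, LT = x².
f_2 = x + 8y + 9, LT = x.

S(f_1,f_2): lcm = x². S = -31/4xy - 17/2x - 7/4y - 5/2.
  leading term xy: subtract (-31/4y)·f_2 from -31/4xy - 17/2x - 7/4y - 5/2 → -17/2x + 62y² + 68y - 5/2
  leading term x: subtract (-17/2)·f_2 from -17/2x + 62y² + 68y - 5/2 → 62y² + 136y + 74
  leading term y²: no divisor's leading term divides it; move 62y² to the remainder.
  leading term y: no divisor's leading term divides it; move 136y to the remainder.
  leading term 1: no divisor's leading term divides it; move 74 to the remainder.
  remainder 62y² + 136y + 74 ≠ 0; add g_3 = 62y² + 136y + 74 to the basis.

The other S-polynomials (S(f_1,g_3), S(f_2,g_3)) all reduce to 0 modulo the current basis, so we have a Gröbner basis.
Inter-reduce: drop elements whose leading term is divisible by another's, tail-reduce, and make monic.

G = {x + 8y + 9, y² + 68/31y + 37/31}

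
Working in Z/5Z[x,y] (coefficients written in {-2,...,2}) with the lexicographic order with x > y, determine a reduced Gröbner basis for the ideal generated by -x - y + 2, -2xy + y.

f_1 = -x - y + 2, LT = x.
f_2 = -2xy + y, LT = xy.

S(f_1,f_2): lcm = xy. S = y^2 + y.
  leading term y^2: no divisor's leading term divides it; move y^2 to the remainder.
  leading term y: no divisor's leading term divides it; move y to the remainder.
  remainder y^2 + y ≠ 0; add g_3 = y^2 + y to the basis.

S(f_1,g_3): leading monomials are coprime, so the S-polynomial reduces to 0 (Buchberger's first criterion).
S(f_2,g_3): lcm = xy^2. S = -xy + 2y^2.
  leading term xy: subtract (y)·f_1 from -xy + 2y^2 → -2y^2 - 2y
  leading term y^2: subtract (-2)·g_3 from -2y^2 - 2y → 0
  remainder 0.

Every S-polynomial of the final basis reduces to 0, so we have a Gröbner basis.
Inter-reduce: drop elements whose leading term is divisible by another's, tail-reduce, and make monic.

G = {x + y - 2, y^2 + y}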